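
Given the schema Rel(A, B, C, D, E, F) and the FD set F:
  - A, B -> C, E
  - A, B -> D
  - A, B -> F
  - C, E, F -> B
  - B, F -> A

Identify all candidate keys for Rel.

{A, B}, {B, F}, {C, E, F}

{A, B}⁺ = {A, B, C, D, E, F}, which is every attribute, so {A, B} is a candidate key.
{B, F}⁺ = {A, B, C, D, E, F}, which is every attribute, so {B, F} is a candidate key.
{C, E, F}⁺ = {A, B, C, D, E, F}, which is every attribute, so {C, E, F} is a candidate key.
No proper subset of any of these is a key, and no other minimal superkey exists.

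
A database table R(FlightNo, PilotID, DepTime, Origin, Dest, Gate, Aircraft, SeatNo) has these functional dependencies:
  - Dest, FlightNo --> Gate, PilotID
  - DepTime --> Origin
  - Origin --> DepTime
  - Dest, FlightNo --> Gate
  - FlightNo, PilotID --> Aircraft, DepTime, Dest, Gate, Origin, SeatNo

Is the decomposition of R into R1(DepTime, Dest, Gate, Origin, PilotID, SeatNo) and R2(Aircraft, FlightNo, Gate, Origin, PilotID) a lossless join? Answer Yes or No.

The shared attributes are {Gate, Origin, PilotID} and {Gate, Origin, PilotID}⁺ = {DepTime, Gate, Origin, PilotID}.
Neither R1 nor R2 is contained in that closure, so the decomposition is lossy.

No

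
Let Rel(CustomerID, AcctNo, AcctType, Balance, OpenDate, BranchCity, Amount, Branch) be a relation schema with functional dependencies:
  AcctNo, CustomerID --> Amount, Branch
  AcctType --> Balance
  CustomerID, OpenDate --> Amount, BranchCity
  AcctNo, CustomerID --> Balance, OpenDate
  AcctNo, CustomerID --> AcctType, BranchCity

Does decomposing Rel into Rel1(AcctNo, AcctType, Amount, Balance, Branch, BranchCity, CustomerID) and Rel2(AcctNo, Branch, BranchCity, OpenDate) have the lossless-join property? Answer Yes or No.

Rel1 ∩ Rel2 = {AcctNo, Branch, BranchCity}; its closure under F is {AcctNo, Branch, BranchCity}.
Rel1 ⊄ {AcctNo, Branch, BranchCity} and Rel2 ⊄ {AcctNo, Branch, BranchCity}, so the split is lossy.

No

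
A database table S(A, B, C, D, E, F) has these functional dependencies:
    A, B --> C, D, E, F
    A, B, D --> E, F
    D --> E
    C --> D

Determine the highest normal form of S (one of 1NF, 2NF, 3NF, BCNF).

Candidate key: {A, B}. Prime attributes: {A, B}.
D --> E: {D}⁺ = {D, E}, which is not all of the attributes, so the left side is not a superkey — BCNF is violated.
D --> E has non-prime {E} on the right and a non-superkey on the left, so 3NF fails.
Checking every proper subset of each key, none determines a non-prime attribute — 2NF is satisfied.

2NF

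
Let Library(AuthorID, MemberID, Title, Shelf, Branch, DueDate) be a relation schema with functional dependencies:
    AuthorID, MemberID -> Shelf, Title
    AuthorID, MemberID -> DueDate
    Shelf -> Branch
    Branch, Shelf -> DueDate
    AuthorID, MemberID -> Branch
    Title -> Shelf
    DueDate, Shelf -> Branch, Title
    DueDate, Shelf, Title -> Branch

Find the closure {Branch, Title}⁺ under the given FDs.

Start with {Branch, Title}.
Title -> Shelf applies; add {Shelf} → now {Branch, Shelf, Title}.
Branch, Shelf -> DueDate applies; add {DueDate} → now {Branch, DueDate, Shelf, Title}.
No further FD applies.

{Branch, DueDate, Shelf, Title}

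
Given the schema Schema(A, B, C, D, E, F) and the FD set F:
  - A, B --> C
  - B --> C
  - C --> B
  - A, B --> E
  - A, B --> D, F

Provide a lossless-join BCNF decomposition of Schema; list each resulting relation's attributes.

Candidate keys of the original relation: {A, B}, {A, C}.
Within {A, B, C, D, E, F}: {B}⁺ ∩ {A, B, C, D, E, F} = {B, C}, not the whole set, so B --> C violates BCNF; decompose into {B, C} and {A, B, D, E, F}.
{B, C} is in BCNF.
{A, B, D, E, F} is in BCNF.

{A, B, D, E, F}; {B, C}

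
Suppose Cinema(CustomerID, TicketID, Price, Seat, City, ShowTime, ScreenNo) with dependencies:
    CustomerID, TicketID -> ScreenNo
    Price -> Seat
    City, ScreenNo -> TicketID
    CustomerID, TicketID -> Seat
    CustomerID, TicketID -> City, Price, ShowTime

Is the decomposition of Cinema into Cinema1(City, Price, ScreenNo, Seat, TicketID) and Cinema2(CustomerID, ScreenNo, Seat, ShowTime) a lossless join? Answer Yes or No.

No

Common attributes: {ScreenNo, Seat}; their closure is {ScreenNo, Seat}.
Cinema1 ⊄ {ScreenNo, Seat} and Cinema2 ⊄ {ScreenNo, Seat}, so the split is lossy.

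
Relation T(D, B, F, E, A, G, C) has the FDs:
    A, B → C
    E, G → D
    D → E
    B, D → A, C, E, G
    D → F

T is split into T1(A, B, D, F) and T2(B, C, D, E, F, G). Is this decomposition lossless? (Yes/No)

Common attributes: {B, D, F}; their closure is {A, B, C, D, E, F, G}.
T1 is contained in that closure, so T1 ∩ T2 → T1 holds and the join is lossless.

Yes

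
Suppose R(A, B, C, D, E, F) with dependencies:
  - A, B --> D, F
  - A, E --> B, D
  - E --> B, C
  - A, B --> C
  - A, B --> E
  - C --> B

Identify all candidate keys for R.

No FD produces {A}, so it must be in every candidate key.
{A, B} is a candidate key since {A, B}⁺ = {A, B, C, D, E, F} covers every attribute.
{A, C} is a candidate key since {A, C}⁺ = {A, B, C, D, E, F} covers every attribute.
{A, E} is a candidate key since {A, E}⁺ = {A, B, C, D, E, F} covers every attribute.
No proper subset of any of these is a key, and no other minimal superkey exists.

{A, B}, {A, C}, {A, E}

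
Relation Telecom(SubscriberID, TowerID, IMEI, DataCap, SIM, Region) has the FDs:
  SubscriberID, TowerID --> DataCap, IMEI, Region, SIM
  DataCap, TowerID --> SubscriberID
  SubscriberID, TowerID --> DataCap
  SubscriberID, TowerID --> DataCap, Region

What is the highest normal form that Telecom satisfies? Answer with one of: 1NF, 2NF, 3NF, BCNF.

Candidate keys: {DataCap, TowerID}, {SubscriberID, TowerID}. Prime attributes: {DataCap, SubscriberID, TowerID}.
Every FD has a superkey on the left, so the relation is in BCNF.

BCNF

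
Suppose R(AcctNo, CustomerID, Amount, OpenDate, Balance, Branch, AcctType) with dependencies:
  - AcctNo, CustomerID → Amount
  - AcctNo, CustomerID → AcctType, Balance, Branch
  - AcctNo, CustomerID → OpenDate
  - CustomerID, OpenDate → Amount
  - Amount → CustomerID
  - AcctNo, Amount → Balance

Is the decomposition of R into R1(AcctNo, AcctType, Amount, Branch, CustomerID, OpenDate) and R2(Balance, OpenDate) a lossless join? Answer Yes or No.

The shared attributes are {OpenDate} and {OpenDate}⁺ = {OpenDate}.
Neither R1 nor R2 is contained in that closure, so the decomposition is lossy.

No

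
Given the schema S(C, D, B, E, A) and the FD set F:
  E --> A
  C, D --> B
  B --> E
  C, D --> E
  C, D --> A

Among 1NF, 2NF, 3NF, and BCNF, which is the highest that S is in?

Candidate key: {C, D}. Prime attributes: {C, D}.
For E --> A we have {E}⁺ = {A, E}; {E} is not a superkey, so BCNF fails.
E --> A determines the non-prime attribute {A} from a non-superkey — 3NF is violated.
No proper subset of a key has a non-prime attribute in its closure, so there is no partial dependency; 2NF holds.

2NF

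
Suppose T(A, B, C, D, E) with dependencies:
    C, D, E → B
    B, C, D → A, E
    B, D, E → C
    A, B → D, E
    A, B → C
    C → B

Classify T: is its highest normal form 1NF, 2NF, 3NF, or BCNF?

Candidate keys: {A, B}, {A, C}, {B, D, E}, {C, D}. Prime attributes: {A, B, C, D, E}.
C → B breaks BCNF: {C}⁺ = {B, C}, so {C} is not a superkey.
Since {B} ⊆ prime attributes and every other non-superkey FD also has a prime right side, the schema is in 3NF.

3NF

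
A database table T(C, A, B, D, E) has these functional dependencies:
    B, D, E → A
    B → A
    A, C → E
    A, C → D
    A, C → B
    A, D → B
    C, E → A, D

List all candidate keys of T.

{A, C}, {B, C}, {C, E}

Attributes never on any right-hand side: {C} — every candidate key must contain it.
{A, C} is a candidate key since {A, C}⁺ = {A, B, C, D, E} covers every attribute.
{B, C} is a candidate key since {B, C}⁺ = {A, B, C, D, E} covers every attribute.
{C, E} is a candidate key since {C, E}⁺ = {A, B, C, D, E} covers every attribute.
No proper subset of any of these is a key, and no other minimal superkey exists.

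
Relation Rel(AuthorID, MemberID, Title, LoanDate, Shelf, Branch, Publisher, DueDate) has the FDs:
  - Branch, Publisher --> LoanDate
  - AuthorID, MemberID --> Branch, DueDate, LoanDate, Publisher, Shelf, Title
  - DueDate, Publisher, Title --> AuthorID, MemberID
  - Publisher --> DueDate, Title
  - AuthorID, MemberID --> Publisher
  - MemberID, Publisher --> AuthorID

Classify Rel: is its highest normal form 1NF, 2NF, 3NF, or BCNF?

BCNF

Candidate keys: {AuthorID, MemberID}, {Publisher}. Prime attributes: {AuthorID, MemberID, Publisher}.
The left-hand side of every FD is a superkey, so BCNF is satisfied.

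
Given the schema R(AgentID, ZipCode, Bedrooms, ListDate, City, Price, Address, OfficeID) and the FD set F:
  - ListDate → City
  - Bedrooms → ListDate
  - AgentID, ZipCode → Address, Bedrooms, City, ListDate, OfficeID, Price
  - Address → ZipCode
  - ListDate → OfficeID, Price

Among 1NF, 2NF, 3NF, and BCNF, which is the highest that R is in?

Candidate keys: {Address, AgentID}, {AgentID, ZipCode}. Prime attributes: {Address, AgentID, ZipCode}.
ListDate → City: {ListDate}⁺ = {City, ListDate, OfficeID, Price}, which is not all of the attributes, so the left side is not a superkey — BCNF is violated.
ListDate → City has non-prime {City} on the right and a non-superkey on the left, so 3NF fails.
Checking every proper subset of each key, none determines a non-prime attribute — 2NF is satisfied.

2NF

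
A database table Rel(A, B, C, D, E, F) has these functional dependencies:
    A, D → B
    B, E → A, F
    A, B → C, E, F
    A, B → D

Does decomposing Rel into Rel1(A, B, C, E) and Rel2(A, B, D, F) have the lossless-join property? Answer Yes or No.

The shared attributes are {A, B} and {A, B}⁺ = {A, B, C, D, E, F}.
This includes all of Rel1, so the common attributes are a superkey of Rel1 — the join is lossless.

Yes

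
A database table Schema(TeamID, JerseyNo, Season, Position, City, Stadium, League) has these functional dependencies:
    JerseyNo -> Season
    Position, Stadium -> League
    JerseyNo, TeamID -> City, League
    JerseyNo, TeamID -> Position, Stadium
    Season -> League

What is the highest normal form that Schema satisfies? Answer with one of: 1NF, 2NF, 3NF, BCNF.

Candidate key: {JerseyNo, TeamID}. Prime attributes: {JerseyNo, TeamID}.
JerseyNo -> Season breaks BCNF: {JerseyNo}⁺ = {JerseyNo, League, Season}, so {JerseyNo} is not a superkey.
JerseyNo -> Season determines the non-prime attribute {Season} from a non-superkey — 3NF is violated.
Since {JerseyNo} ⊂ {JerseyNo, TeamID} and {JerseyNo}⁺ ⊇ {League, Season} with {League, Season} non-prime, there is a partial dependency; 2NF fails.

1NF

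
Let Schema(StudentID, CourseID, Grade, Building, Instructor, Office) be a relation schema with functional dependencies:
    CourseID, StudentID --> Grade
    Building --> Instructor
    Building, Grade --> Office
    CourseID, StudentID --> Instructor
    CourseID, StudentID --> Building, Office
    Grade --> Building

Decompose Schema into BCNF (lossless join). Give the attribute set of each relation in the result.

Candidate key of the original relation: {CourseID, StudentID}.
Within {Building, CourseID, Grade, Instructor, Office, StudentID}: {Building}⁺ ∩ {Building, CourseID, Grade, Instructor, Office, StudentID} = {Building, Instructor}, not the whole set, so Building --> Instructor violates BCNF; decompose into {Building, Instructor} and {Building, CourseID, Grade, Office, StudentID}.
{Building, Instructor} is in BCNF.
Within {Building, CourseID, Grade, Office, StudentID}: {Building, Grade}⁺ ∩ {Building, CourseID, Grade, Office, StudentID} = {Building, Grade, Office}, not the whole set, so Building, Grade --> Office violates BCNF; decompose into {Building, Grade, Office} and {Building, CourseID, Grade, StudentID}.
{Building, Grade, Office} is in BCNF.
Within {Building, CourseID, Grade, StudentID}: {Grade}⁺ ∩ {Building, CourseID, Grade, StudentID} = {Building, Grade}, not the whole set, so Grade --> Building violates BCNF; decompose into {Building, Grade} and {CourseID, Grade, StudentID}.
{Building, Grade} is in BCNF.
{CourseID, Grade, StudentID} is in BCNF.

{Building, Grade, Office}; {Building, Instructor}; {CourseID, Grade, StudentID}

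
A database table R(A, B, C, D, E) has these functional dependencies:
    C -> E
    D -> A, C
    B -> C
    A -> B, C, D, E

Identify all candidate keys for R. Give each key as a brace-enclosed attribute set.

{A}, {D}

{A}⁺ = {A, B, C, D, E} — all of the relation — so {A} is a candidate key.
{D}⁺ = {A, B, C, D, E} — all of the relation — so {D} is a candidate key.
These are minimal and exhaustive — every other superkey contains one of them.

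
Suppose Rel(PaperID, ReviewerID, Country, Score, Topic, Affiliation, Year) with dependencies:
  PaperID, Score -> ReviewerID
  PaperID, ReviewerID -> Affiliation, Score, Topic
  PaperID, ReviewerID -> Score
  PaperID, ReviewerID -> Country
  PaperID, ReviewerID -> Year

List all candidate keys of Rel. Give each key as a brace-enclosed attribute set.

No FD produces {PaperID}, so it must be in every candidate key.
{PaperID, ReviewerID} is a candidate key since {PaperID, ReviewerID}⁺ = {Affiliation, Country, PaperID, ReviewerID, Score, Topic, Year} covers every attribute.
{PaperID, Score} is a candidate key since {PaperID, Score}⁺ = {Affiliation, Country, PaperID, ReviewerID, Score, Topic, Year} covers every attribute.
These are minimal and exhaustive — every other superkey contains one of them.

{PaperID, ReviewerID}, {PaperID, Score}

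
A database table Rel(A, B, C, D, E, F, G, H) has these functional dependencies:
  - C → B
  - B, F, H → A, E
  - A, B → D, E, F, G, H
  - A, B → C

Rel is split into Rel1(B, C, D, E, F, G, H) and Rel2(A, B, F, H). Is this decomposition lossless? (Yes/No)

Common attributes: {B, F, H}; their closure is {A, B, C, D, E, F, G, H}.
Rel1 is contained in that closure, so Rel1 ∩ Rel2 → Rel1 holds and the join is lossless.

Yes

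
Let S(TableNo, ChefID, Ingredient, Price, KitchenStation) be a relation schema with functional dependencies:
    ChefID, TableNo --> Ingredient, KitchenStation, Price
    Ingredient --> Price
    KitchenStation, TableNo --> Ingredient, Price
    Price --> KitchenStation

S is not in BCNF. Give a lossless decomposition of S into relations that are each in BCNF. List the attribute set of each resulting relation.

{ChefID, Ingredient, TableNo}; {Ingredient, Price}; {KitchenStation, Price}

Candidate key of the original relation: {ChefID, TableNo}.
Within {ChefID, Ingredient, KitchenStation, Price, TableNo}: {Ingredient}⁺ ∩ {ChefID, Ingredient, KitchenStation, Price, TableNo} = {Ingredient, KitchenStation, Price}, not the whole set, so Ingredient --> KitchenStation, Price violates BCNF; decompose into {Ingredient, KitchenStation, Price} and {ChefID, Ingredient, TableNo}.
Within {Ingredient, KitchenStation, Price}: {Price}⁺ ∩ {Ingredient, KitchenStation, Price} = {KitchenStation, Price}, not the whole set, so Price --> KitchenStation violates BCNF; decompose into {KitchenStation, Price} and {Ingredient, Price}.
{KitchenStation, Price} has no BCNF violation.
{Ingredient, Price} has no BCNF violation.
{ChefID, Ingredient, TableNo} has no BCNF violation.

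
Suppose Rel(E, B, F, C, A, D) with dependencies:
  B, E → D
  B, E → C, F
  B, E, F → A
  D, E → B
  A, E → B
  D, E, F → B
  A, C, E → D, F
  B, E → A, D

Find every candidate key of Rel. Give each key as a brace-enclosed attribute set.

{A, E}, {B, E}, {D, E}

No FD produces {E}, so it must be in every candidate key.
Closure of {A, E} is {A, B, C, D, E, F}, the whole schema; {A, E} is a candidate key.
Closure of {B, E} is {A, B, C, D, E, F}, the whole schema; {B, E} is a candidate key.
Closure of {D, E} is {A, B, C, D, E, F}, the whole schema; {D, E} is a candidate key.
No proper subset of any of these is a key, and no other minimal superkey exists.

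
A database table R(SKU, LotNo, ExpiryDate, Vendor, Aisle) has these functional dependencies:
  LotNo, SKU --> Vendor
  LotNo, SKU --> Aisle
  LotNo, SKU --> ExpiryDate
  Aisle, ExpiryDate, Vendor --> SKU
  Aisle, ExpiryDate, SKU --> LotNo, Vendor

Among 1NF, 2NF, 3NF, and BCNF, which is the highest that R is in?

BCNF

Candidate keys: {Aisle, ExpiryDate, SKU}, {Aisle, ExpiryDate, Vendor}, {LotNo, SKU}. Prime attributes: {Aisle, ExpiryDate, LotNo, SKU, Vendor}.
The left-hand side of every FD is a superkey, so BCNF is satisfied.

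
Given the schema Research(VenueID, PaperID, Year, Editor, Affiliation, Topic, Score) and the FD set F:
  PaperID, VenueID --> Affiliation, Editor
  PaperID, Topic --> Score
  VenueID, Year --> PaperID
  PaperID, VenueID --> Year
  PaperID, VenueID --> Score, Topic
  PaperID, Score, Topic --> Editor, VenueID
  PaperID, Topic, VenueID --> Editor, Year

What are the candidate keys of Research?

{PaperID, Topic}⁺ = {Affiliation, Editor, PaperID, Score, Topic, VenueID, Year} — all of the relation — so {PaperID, Topic} is a candidate key.
{PaperID, VenueID}⁺ = {Affiliation, Editor, PaperID, Score, Topic, VenueID, Year} — all of the relation — so {PaperID, VenueID} is a candidate key.
{VenueID, Year}⁺ = {Affiliation, Editor, PaperID, Score, Topic, VenueID, Year} — all of the relation — so {VenueID, Year} is a candidate key.
These are minimal and exhaustive — every other superkey contains one of them.

{PaperID, Topic}, {PaperID, VenueID}, {VenueID, Year}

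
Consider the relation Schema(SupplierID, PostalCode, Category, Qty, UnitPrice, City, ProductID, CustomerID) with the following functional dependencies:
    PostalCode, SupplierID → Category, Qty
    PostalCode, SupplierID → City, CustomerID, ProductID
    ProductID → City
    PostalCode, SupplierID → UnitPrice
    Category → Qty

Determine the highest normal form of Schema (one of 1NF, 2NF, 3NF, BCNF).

Candidate key: {PostalCode, SupplierID}. Prime attributes: {PostalCode, SupplierID}.
ProductID → City breaks BCNF: {ProductID}⁺ = {City, ProductID}, so {ProductID} is not a superkey.
ProductID → City has non-prime {City} on the right and a non-superkey on the left, so 3NF fails.
No non-prime attribute depends on a proper subset of any candidate key, so 2NF holds.

2NF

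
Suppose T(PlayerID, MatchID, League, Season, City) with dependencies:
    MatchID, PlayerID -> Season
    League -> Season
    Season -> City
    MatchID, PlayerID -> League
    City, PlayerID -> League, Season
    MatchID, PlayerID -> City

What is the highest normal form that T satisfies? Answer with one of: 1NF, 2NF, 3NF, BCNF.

Candidate key: {MatchID, PlayerID}. Prime attributes: {MatchID, PlayerID}.
For League -> Season we have {League}⁺ = {City, League, Season}; {League} is not a superkey, so BCNF fails.
League -> Season determines the non-prime attribute {Season} from a non-superkey — 3NF is violated.
No non-prime attribute depends on a proper subset of any candidate key, so 2NF holds.

2NF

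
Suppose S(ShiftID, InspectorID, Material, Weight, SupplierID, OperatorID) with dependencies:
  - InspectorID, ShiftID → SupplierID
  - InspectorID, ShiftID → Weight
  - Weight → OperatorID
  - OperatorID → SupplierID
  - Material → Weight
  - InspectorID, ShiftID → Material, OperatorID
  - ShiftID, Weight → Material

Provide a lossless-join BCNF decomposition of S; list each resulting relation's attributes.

Candidate key of the original relation: {InspectorID, ShiftID}.
Within {InspectorID, Material, OperatorID, ShiftID, SupplierID, Weight}: {Weight}⁺ ∩ {InspectorID, Material, OperatorID, ShiftID, SupplierID, Weight} = {OperatorID, SupplierID, Weight}, not the whole set, so Weight → OperatorID, SupplierID violates BCNF; decompose into {OperatorID, SupplierID, Weight} and {InspectorID, Material, ShiftID, Weight}.
Within {OperatorID, SupplierID, Weight}: {OperatorID}⁺ ∩ {OperatorID, SupplierID, Weight} = {OperatorID, SupplierID}, not the whole set, so OperatorID → SupplierID violates BCNF; decompose into {OperatorID, SupplierID} and {OperatorID, Weight}.
{OperatorID, SupplierID} is in BCNF.
{OperatorID, Weight} is in BCNF.
Within {InspectorID, Material, ShiftID, Weight}: {Material}⁺ ∩ {InspectorID, Material, ShiftID, Weight} = {Material, Weight}, not the whole set, so Material → Weight violates BCNF; decompose into {Material, Weight} and {InspectorID, Material, ShiftID}.
{Material, Weight} is in BCNF.
{InspectorID, Material, ShiftID} is in BCNF.

{InspectorID, Material, ShiftID}; {Material, Weight}; {OperatorID, SupplierID}; {OperatorID, Weight}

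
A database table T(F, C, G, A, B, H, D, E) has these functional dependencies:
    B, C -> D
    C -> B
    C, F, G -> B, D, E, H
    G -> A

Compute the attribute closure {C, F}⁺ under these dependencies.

{B, C, D, F}

Start with {C, F}.
C -> B applies; add {B} → now {B, C, F}.
B, C -> D applies; add {D} → now {B, C, D, F}.
No further FD applies.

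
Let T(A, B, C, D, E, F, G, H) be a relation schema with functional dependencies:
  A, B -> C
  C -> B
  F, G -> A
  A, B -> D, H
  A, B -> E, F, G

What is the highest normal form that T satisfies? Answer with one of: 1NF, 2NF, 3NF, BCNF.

Candidate keys: {A, B}, {A, C}, {B, F, G}, {C, F, G}. Prime attributes: {A, B, C, F, G}.
C -> B breaks BCNF: {C}⁺ = {B, C}, so {C} is not a superkey.
Its right-hand attributes {B} are all prime, as are those of every other non-superkey FD — the relation is in 3NF.

3NF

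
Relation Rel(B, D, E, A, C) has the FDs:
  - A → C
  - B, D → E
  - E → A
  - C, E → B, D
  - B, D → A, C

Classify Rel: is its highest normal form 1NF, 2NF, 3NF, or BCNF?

Candidate keys: {B, D}, {E}. Prime attributes: {B, D, E}.
A → C breaks BCNF: {A}⁺ = {A, C}, so {A} is not a superkey.
A → C has non-prime {C} on the right and a non-superkey on the left, so 3NF fails.
No non-prime attribute depends on a proper subset of any candidate key, so 2NF holds.

2NF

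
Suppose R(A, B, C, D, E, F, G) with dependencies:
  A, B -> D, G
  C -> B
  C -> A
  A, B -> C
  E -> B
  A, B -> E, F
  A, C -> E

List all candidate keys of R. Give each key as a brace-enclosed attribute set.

{A, B}, {A, E}, {C}

{C}⁺ = {A, B, C, D, E, F, G}, which is every attribute, so {C} is a candidate key.
{A, B}⁺ = {A, B, C, D, E, F, G}, which is every attribute, so {A, B} is a candidate key.
{A, E}⁺ = {A, B, C, D, E, F, G}, which is every attribute, so {A, E} is a candidate key.
No proper subset of any of these is a key, and no other minimal superkey exists.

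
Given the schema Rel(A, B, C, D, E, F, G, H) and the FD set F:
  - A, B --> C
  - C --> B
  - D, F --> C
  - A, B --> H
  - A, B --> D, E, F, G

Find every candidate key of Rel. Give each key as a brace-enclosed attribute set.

No FD produces {A}, so it must be in every candidate key.
{A, B}⁺ = {A, B, C, D, E, F, G, H} — all of the relation — so {A, B} is a candidate key.
{A, C}⁺ = {A, B, C, D, E, F, G, H} — all of the relation — so {A, C} is a candidate key.
{A, D, F}⁺ = {A, B, C, D, E, F, G, H} — all of the relation — so {A, D, F} is a candidate key.
These are minimal and exhaustive — every other superkey contains one of them.

{A, B}, {A, C}, {A, D, F}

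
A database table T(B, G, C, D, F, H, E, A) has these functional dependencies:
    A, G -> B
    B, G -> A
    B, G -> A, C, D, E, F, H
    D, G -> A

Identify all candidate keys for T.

{A, G}, {B, G}, {D, G}

Attributes never on any right-hand side: {G} — every candidate key must contain it.
{A, G}⁺ = {A, B, C, D, E, F, G, H}, which is every attribute, so {A, G} is a candidate key.
{B, G}⁺ = {A, B, C, D, E, F, G, H}, which is every attribute, so {B, G} is a candidate key.
{D, G}⁺ = {A, B, C, D, E, F, G, H}, which is every attribute, so {D, G} is a candidate key.
These are minimal and exhaustive — every other superkey contains one of them.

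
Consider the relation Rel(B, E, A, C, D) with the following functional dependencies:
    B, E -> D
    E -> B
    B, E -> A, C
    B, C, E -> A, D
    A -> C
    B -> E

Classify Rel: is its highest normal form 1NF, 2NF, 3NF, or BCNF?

2NF

Candidate keys: {B}, {E}. Prime attributes: {B, E}.
A -> C breaks BCNF: {A}⁺ = {A, C}, so {A} is not a superkey.
A -> C determines the non-prime attribute {C} from a non-superkey — 3NF is violated.
With only single-attribute keys there can be no partial dependency, so 2NF holds.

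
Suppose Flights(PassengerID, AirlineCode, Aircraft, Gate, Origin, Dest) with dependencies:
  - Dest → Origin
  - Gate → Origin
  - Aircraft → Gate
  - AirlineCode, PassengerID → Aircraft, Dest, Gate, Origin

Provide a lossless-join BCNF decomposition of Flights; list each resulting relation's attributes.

Candidate key of the original relation: {AirlineCode, PassengerID}.
Within {Aircraft, AirlineCode, Dest, Gate, Origin, PassengerID}: {Dest}⁺ ∩ {Aircraft, AirlineCode, Dest, Gate, Origin, PassengerID} = {Dest, Origin}, not the whole set, so Dest → Origin violates BCNF; decompose into {Dest, Origin} and {Aircraft, AirlineCode, Dest, Gate, PassengerID}.
{Dest, Origin} has no BCNF violation.
Within {Aircraft, AirlineCode, Dest, Gate, PassengerID}: {Aircraft}⁺ ∩ {Aircraft, AirlineCode, Dest, Gate, PassengerID} = {Aircraft, Gate}, not the whole set, so Aircraft → Gate violates BCNF; decompose into {Aircraft, Gate} and {Aircraft, AirlineCode, Dest, PassengerID}.
{Aircraft, Gate} has no BCNF violation.
{Aircraft, AirlineCode, Dest, PassengerID} has no BCNF violation.

{Aircraft, AirlineCode, Dest, PassengerID}; {Aircraft, Gate}; {Dest, Origin}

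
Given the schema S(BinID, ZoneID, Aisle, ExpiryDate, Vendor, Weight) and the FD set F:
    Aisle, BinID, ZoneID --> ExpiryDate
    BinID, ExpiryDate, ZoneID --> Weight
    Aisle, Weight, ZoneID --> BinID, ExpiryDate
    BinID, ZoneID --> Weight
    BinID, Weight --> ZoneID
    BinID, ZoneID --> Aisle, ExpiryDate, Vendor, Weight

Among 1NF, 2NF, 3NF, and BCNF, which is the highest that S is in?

Candidate keys: {Aisle, Weight, ZoneID}, {BinID, Weight}, {BinID, ZoneID}. Prime attributes: {Aisle, BinID, Weight, ZoneID}.
Each dependency's left side is a superkey — BCNF holds.

BCNF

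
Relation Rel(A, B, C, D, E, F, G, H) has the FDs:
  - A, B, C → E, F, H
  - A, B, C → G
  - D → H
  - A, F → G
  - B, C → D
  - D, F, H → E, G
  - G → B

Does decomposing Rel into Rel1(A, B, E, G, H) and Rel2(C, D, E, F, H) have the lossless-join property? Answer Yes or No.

No

Common attributes: {E, H}; their closure is {E, H}.
The closure covers neither Rel1 nor Rel2 entirely; the join is not lossless.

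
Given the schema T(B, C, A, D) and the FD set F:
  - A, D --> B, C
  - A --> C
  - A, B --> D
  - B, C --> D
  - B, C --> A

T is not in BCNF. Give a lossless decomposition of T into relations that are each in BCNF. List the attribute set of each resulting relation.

Candidate keys of the original relation: {A, B}, {A, D}, {B, C}.
Within {A, B, C, D}: {A}⁺ ∩ {A, B, C, D} = {A, C}, not the whole set, so A --> C violates BCNF; decompose into {A, C} and {A, B, D}.
{A, C}: every determinant is a superkey — BCNF.
{A, B, D}: every determinant is a superkey — BCNF.

{A, B, D}; {A, C}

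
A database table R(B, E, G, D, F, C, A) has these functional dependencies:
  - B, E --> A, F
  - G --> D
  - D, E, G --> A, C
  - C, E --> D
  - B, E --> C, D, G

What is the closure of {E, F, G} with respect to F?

Start with {E, F, G}.
G --> D applies; add {D} → now {D, E, F, G}.
D, E, G --> A, C applies; add {A, C} → now {A, C, D, E, F, G}.
No further FD applies.

{A, C, D, E, F, G}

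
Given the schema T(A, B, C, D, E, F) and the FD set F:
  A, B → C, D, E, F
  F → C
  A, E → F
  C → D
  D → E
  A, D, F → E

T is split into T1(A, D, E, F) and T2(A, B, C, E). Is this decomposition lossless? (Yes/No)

Yes

The shared attributes are {A, E} and {A, E}⁺ = {A, C, D, E, F}.
Since T1 ⊆ {A, C, D, E, F}, the intersection is a superkey of T1; the decomposition is lossless.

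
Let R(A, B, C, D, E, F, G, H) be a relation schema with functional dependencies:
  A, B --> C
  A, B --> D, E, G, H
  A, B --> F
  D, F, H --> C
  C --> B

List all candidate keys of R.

{A, B}, {A, C}, {A, D, F, H}

No FD produces {A}, so it must be in every candidate key.
{A, B}⁺ = {A, B, C, D, E, F, G, H}, which is every attribute, so {A, B} is a candidate key.
{A, C}⁺ = {A, B, C, D, E, F, G, H}, which is every attribute, so {A, C} is a candidate key.
{A, D, F, H}⁺ = {A, B, C, D, E, F, G, H}, which is every attribute, so {A, D, F, H} is a candidate key.
These are minimal and exhaustive — every other superkey contains one of them.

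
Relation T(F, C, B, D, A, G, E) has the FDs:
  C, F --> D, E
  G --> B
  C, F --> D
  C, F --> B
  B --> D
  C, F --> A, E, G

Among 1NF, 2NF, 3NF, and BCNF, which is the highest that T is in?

Candidate key: {C, F}. Prime attributes: {C, F}.
For G --> B we have {G}⁺ = {B, D, G}; {G} is not a superkey, so BCNF fails.
G --> B has non-prime {B} on the right and a non-superkey on the left, so 3NF fails.
Checking every proper subset of each key, none determines a non-prime attribute — 2NF is satisfied.

2NF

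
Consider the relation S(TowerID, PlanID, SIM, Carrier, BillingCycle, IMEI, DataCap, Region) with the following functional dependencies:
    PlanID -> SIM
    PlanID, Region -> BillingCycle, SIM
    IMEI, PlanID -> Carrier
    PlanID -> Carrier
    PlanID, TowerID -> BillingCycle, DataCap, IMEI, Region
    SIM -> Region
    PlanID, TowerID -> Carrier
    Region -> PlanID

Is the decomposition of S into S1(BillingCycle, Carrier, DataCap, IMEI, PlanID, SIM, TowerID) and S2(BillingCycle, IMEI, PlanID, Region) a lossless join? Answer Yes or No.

Yes

The shared attributes are {BillingCycle, IMEI, PlanID} and {BillingCycle, IMEI, PlanID}⁺ = {BillingCycle, Carrier, IMEI, PlanID, Region, SIM}.
This includes all of S2, so the common attributes are a superkey of S2 — the join is lossless.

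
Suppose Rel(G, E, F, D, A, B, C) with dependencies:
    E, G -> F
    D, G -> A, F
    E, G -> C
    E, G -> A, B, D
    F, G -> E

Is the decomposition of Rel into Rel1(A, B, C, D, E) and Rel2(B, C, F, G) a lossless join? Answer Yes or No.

No

Common attributes: {B, C}; their closure is {B, C}.
Neither Rel1 nor Rel2 is contained in that closure, so the decomposition is lossy.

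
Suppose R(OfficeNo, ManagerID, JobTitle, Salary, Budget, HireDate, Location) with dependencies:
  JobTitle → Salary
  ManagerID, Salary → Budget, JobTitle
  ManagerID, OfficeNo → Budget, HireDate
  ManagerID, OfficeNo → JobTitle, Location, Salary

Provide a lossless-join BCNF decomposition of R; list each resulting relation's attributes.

Candidate key of the original relation: {ManagerID, OfficeNo}.
In {Budget, HireDate, JobTitle, Location, ManagerID, OfficeNo, Salary}, {JobTitle} is not a superkey ({JobTitle}⁺ restricted to this set is {JobTitle, Salary}), so split on JobTitle → Salary into {JobTitle, Salary} and {Budget, HireDate, JobTitle, Location, ManagerID, OfficeNo}.
{JobTitle, Salary} has no BCNF violation.
In {Budget, HireDate, JobTitle, Location, ManagerID, OfficeNo}, {JobTitle, ManagerID} is not a superkey ({JobTitle, ManagerID}⁺ restricted to this set is {Budget, JobTitle, ManagerID}), so split on JobTitle, ManagerID → Budget into {Budget, JobTitle, ManagerID} and {HireDate, JobTitle, Location, ManagerID, OfficeNo}.
{Budget, JobTitle, ManagerID} has no BCNF violation.
{HireDate, JobTitle, Location, ManagerID, OfficeNo} has no BCNF violation.

{Budget, JobTitle, ManagerID}; {HireDate, JobTitle, Location, ManagerID, OfficeNo}; {JobTitle, Salary}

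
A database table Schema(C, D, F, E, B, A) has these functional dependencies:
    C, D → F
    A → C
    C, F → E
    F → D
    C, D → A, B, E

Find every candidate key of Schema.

{A, D} is a candidate key since {A, D}⁺ = {A, B, C, D, E, F} covers every attribute.
{A, F} is a candidate key since {A, F}⁺ = {A, B, C, D, E, F} covers every attribute.
{C, D} is a candidate key since {C, D}⁺ = {A, B, C, D, E, F} covers every attribute.
{C, F} is a candidate key since {C, F}⁺ = {A, B, C, D, E, F} covers every attribute.
These are minimal and exhaustive — every other superkey contains one of them.

{A, D}, {A, F}, {C, D}, {C, F}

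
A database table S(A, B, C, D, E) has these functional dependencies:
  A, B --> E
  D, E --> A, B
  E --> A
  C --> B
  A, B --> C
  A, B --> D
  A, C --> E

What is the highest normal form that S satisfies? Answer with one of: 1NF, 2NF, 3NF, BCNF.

Candidate keys: {A, B}, {A, C}, {B, E}, {C, E}, {D, E}. Prime attributes: {A, B, C, D, E}.
E --> A breaks BCNF: {E}⁺ = {A, E}, so {E} is not a superkey.
Since {A} ⊆ prime attributes and every other non-superkey FD also has a prime right side, the schema is in 3NF.

3NF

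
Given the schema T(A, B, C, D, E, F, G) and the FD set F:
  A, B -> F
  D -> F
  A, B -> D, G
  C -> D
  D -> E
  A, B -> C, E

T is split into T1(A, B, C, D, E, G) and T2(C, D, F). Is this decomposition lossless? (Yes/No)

Common attributes: {C, D}; their closure is {C, D, E, F}.
This includes all of T2, so the common attributes are a superkey of T2 — the join is lossless.

Yes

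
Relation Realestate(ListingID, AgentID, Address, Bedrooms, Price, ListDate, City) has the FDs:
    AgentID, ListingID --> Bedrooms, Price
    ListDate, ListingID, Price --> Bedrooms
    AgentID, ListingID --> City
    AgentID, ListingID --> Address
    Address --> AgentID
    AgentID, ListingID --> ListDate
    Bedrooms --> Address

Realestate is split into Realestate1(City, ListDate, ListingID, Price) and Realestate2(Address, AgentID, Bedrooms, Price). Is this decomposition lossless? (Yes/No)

No

Common attributes: {Price}; their closure is {Price}.
The closure covers neither Realestate1 nor Realestate2 entirely; the join is not lossless.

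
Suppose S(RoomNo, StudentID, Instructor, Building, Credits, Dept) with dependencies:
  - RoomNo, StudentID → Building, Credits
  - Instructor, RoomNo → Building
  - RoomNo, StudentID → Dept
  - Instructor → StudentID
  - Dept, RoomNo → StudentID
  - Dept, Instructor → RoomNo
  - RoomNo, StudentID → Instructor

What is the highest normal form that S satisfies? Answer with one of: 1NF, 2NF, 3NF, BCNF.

3NF

Candidate keys: {Dept, Instructor}, {Dept, RoomNo}, {Instructor, RoomNo}, {RoomNo, StudentID}. Prime attributes: {Dept, Instructor, RoomNo, StudentID}.
For Instructor → StudentID we have {Instructor}⁺ = {Instructor, StudentID}; {Instructor} is not a superkey, so BCNF fails.
Since {StudentID} ⊆ prime attributes and every other non-superkey FD also has a prime right side, the schema is in 3NF.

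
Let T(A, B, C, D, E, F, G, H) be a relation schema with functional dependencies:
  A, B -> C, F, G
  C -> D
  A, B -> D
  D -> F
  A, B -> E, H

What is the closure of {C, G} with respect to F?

Start with {C, G}.
C -> D applies; add {D} → now {C, D, G}.
D -> F applies; add {F} → now {C, D, F, G}.
No further FD applies.

{C, D, F, G}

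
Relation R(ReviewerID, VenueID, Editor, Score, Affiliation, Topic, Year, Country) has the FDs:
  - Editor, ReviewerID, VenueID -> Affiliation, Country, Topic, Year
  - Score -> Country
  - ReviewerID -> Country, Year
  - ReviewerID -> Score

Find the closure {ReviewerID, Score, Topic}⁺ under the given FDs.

{Country, ReviewerID, Score, Topic, Year}

Start with {ReviewerID, Score, Topic}.
Score -> Country applies; add {Country} → now {Country, ReviewerID, Score, Topic}.
ReviewerID -> Country, Year applies; add {Year} → now {Country, ReviewerID, Score, Topic, Year}.
No further FD applies.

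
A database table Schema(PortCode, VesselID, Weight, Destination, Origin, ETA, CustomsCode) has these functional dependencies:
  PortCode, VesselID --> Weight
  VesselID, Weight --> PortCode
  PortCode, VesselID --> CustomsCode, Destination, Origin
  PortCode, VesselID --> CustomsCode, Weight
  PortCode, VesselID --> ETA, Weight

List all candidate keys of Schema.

{PortCode, VesselID}, {VesselID, Weight}

Attributes never on any right-hand side: {VesselID} — every candidate key must contain it.
{PortCode, VesselID} is a candidate key since {PortCode, VesselID}⁺ = {CustomsCode, Destination, ETA, Origin, PortCode, VesselID, Weight} covers every attribute.
{VesselID, Weight} is a candidate key since {VesselID, Weight}⁺ = {CustomsCode, Destination, ETA, Origin, PortCode, VesselID, Weight} covers every attribute.
Any other superkey properly contains one of these, so there are no further candidate keys.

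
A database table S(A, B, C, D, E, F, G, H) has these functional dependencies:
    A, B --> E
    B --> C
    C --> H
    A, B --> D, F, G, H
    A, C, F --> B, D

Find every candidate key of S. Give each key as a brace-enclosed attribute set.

{A} never appears on the right of any FD, so every key must include it.
{A, B} is a candidate key since {A, B}⁺ = {A, B, C, D, E, F, G, H} covers every attribute.
{A, C, F} is a candidate key since {A, C, F}⁺ = {A, B, C, D, E, F, G, H} covers every attribute.
No proper subset of any of these is a key, and no other minimal superkey exists.

{A, B}, {A, C, F}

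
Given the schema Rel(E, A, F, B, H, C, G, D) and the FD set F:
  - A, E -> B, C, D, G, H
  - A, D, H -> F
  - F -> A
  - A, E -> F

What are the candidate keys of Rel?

No FD produces {E}, so it must be in every candidate key.
{A, E}⁺ = {A, B, C, D, E, F, G, H} — all of the relation — so {A, E} is a candidate key.
{E, F}⁺ = {A, B, C, D, E, F, G, H} — all of the relation — so {E, F} is a candidate key.
No proper subset of any of these is a key, and no other minimal superkey exists.

{A, E}, {E, F}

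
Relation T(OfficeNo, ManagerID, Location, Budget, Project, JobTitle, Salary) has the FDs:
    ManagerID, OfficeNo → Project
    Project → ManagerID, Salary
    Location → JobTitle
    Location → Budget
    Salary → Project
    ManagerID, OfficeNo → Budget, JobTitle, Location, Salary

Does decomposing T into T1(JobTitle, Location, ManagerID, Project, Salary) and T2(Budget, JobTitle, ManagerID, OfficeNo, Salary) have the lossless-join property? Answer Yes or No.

Common attributes: {JobTitle, ManagerID, Salary}; their closure is {JobTitle, ManagerID, Project, Salary}.
The closure covers neither T1 nor T2 entirely; the join is not lossless.

No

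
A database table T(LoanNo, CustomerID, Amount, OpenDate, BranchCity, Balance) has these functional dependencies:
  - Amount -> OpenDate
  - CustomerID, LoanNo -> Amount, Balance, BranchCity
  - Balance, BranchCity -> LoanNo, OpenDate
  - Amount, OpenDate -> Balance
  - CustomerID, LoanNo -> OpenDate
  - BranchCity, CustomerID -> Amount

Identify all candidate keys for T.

No FD produces {CustomerID}, so it must be in every candidate key.
{BranchCity, CustomerID} is a candidate key since {BranchCity, CustomerID}⁺ = {Amount, Balance, BranchCity, CustomerID, LoanNo, OpenDate} covers every attribute.
{CustomerID, LoanNo} is a candidate key since {CustomerID, LoanNo}⁺ = {Amount, Balance, BranchCity, CustomerID, LoanNo, OpenDate} covers every attribute.
These are minimal and exhaustive — every other superkey contains one of them.

{BranchCity, CustomerID}, {CustomerID, LoanNo}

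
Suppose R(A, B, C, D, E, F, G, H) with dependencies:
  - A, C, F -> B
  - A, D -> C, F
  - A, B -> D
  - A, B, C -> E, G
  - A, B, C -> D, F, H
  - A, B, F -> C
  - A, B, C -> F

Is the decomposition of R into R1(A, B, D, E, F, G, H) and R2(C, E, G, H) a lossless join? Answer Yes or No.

R1 ∩ R2 = {E, G, H}; its closure under F is {E, G, H}.
Neither R1 nor R2 is contained in that closure, so the decomposition is lossy.

No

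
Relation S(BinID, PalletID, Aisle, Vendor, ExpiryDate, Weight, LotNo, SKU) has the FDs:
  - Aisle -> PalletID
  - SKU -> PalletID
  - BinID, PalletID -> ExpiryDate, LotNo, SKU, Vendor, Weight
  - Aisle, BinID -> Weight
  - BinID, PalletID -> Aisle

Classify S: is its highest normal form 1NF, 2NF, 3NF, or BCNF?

3NF

Candidate keys: {Aisle, BinID}, {BinID, PalletID}, {BinID, SKU}. Prime attributes: {Aisle, BinID, PalletID, SKU}.
For Aisle -> PalletID we have {Aisle}⁺ = {Aisle, PalletID}; {Aisle} is not a superkey, so BCNF fails.
But every attribute on its right side ({PalletID}) is prime, and the same holds for every other non-superkey FD, so 3NF still holds.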